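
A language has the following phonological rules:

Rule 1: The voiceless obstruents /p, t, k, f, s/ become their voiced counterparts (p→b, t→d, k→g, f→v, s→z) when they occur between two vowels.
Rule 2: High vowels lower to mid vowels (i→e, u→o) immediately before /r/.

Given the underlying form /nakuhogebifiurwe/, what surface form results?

Rule 1 (intervocalic voicing): /k/ is a voiceless obstruent between vowels /a/ and /u/, so it voices to [g]. /f/ is a voiceless obstruent between vowels /i/ and /i/, so it voices to [v]. /nakuhogebifiurwe/ → naguhogebiviurwe.
Rule 2 (pre-rhotic lowering): /u/ is a high vowel immediately before /r/, so it lowers to [o]. /naguhogebiviurwe/ → naguhogebiviorwe.

naguhogebiviorwe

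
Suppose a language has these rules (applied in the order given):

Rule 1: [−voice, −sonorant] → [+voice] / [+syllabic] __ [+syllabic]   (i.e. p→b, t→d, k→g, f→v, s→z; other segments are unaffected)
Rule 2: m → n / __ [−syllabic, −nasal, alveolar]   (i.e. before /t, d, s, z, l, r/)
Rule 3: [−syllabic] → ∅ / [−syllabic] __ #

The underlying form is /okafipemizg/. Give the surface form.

Rule 1 (intervocalic voicing): /k/ is a voiceless obstruent between vowels /o/ and /a/, so it voices to [g]. /f/ is a voiceless obstruent between vowels /a/ and /i/, so it voices to [v]. /p/ is a voiceless obstruent between vowels /i/ and /e/, so it voices to [b]. /okafipemizg/ → ogavibemizg.
Rule 2 (nasal place assimilation): no segment meets the environment; /ogavibemizg/ is unchanged.
Rule 3 (final cluster simplification): /g/ is the second consonant of a word-final cluster /zg/, so it deletes. /ogavibemizg/ → ogavibemiz.

ogavibemiz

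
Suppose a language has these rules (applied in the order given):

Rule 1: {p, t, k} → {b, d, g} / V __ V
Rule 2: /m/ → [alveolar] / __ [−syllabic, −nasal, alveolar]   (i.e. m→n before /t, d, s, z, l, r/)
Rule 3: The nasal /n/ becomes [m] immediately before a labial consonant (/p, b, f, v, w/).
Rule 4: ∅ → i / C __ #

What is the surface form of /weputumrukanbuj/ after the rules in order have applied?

Rule 1 (intervocalic voicing): /p/ is a voiceless stop between vowels /e/ and /u/, so it voices to [b]. /t/ is a voiceless stop between vowels /u/ and /u/, so it voices to [d]. /k/ is a voiceless stop between vowels /u/ and /a/, so it voices to [g]. /weputumrukanbuj/ → webudumruganbuj.
Rule 2 (nasal place assimilation): /m/ precedes the alveolar consonant /r/, so it assimilates in place to [n]. /webudumruganbuj/ → webudunruganbuj.
Rule 3 (nasal place assimilation): /n/ precedes the labial consonant /b/, so it assimilates in place to [m]. /webudunruganbuj/ → webudunrugambuj.
Rule 4 (final i-epenthesis): the form ends in the consonant /j/, so [i] is inserted word-finally. /webudunrugambuj/ → webudunrugambuji.

webudunrugambuji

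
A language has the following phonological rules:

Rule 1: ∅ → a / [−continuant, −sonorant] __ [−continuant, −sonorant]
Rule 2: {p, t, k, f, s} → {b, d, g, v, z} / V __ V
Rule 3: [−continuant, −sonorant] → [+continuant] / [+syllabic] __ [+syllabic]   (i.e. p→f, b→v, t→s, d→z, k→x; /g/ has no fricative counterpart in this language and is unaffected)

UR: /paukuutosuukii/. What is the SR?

Rule 1 (stop-cluster a-epenthesis): no segment meets the environment; /paukuutosuukii/ is unchanged.
Rule 2 (intervocalic voicing): /k/ is a voiceless obstruent between vowels /u/ and /u/, so it voices to [g]. /t/ is a voiceless obstruent between vowels /u/ and /o/, so it voices to [d]. /s/ is a voiceless obstruent between vowels /o/ and /u/, so it voices to [z]. /k/ is a voiceless obstruent between vowels /u/ and /i/, so it voices to [g]. /paukuutosuukii/ → pauguudozuugii.
Rule 3 (intervocalic spirantization): /d/ is a stop between vowels /u/ and /o/, so it spirantizes to the fricative [z]. /pauguudozuugii/ → pauguuzozuugii.

pauguuzozuugii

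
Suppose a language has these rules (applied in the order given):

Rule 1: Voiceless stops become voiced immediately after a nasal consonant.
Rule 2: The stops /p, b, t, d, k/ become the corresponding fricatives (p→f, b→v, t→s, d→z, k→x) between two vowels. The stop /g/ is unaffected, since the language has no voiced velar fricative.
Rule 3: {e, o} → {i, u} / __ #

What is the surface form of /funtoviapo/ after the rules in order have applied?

fundoviafu

Rule 1 (post-nasal voicing): /t/ is a voiceless stop immediately after the nasal /n/, so it voices to [d]. /funtoviapo/ → fundoviapo.
Rule 2 (intervocalic spirantization): /p/ is a stop between vowels /a/ and /o/, so it spirantizes to the fricative [f]. /fundoviapo/ → fundoviafo.
Rule 3 (final vowel raising): /o/ is a mid vowel in word-final position, so it raises to [u]. /fundoviafo/ → fundoviafu.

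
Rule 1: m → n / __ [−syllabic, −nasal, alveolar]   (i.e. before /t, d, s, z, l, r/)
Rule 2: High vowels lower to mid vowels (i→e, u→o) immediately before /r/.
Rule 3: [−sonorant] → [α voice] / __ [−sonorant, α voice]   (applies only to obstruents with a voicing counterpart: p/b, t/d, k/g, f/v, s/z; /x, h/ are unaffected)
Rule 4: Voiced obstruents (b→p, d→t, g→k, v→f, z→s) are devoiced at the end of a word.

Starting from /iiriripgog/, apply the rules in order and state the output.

Rule 1 (nasal place assimilation): no segment meets the environment; /iiriripgog/ is unchanged.
Rule 2 (pre-rhotic lowering): /i/ is a high vowel immediately before /r/, so it lowers to [e]. /i/ is a high vowel immediately before /r/, so it lowers to [e]. /iiriripgog/ → iereripgog.
Rule 3 (regressive voicing assimilation): /p/ precedes the voiced obstruent /g/, so it voices to [b] by assimilation. /iereripgog/ → iereribgog.
Rule 4 (final devoicing): /g/ is a voiced obstruent in word-final position, so it devoices to [k]. /iereribgog/ → iereribgok.

iereribgok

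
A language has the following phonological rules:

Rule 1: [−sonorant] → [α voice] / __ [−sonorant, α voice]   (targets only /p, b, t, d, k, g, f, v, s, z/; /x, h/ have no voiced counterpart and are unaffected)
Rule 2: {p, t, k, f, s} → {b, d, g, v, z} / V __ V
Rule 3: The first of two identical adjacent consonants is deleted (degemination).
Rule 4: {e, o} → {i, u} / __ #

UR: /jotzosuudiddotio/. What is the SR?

Rule 1 (regressive voicing assimilation): /t/ precedes the voiced obstruent /z/, so it voices to [d] by assimilation. /jotzosuudiddotio/ → jodzosuudiddotio.
Rule 2 (intervocalic voicing): /s/ is a voiceless obstruent between vowels /o/ and /u/, so it voices to [z]. /t/ is a voiceless obstruent between vowels /o/ and /i/, so it voices to [d]. /jodzosuudiddotio/ → jodzozuudiddodio.
Rule 3 (degemination): /dd/ is a geminate; the first /d/ deletes. /jodzozuudiddodio/ → jodzozuudidodio.
Rule 4 (final vowel raising): /o/ is a mid vowel in word-final position, so it raises to [u]. /jodzozuudidodio/ → jodzozuudidodiu.

jodzozuudidodiu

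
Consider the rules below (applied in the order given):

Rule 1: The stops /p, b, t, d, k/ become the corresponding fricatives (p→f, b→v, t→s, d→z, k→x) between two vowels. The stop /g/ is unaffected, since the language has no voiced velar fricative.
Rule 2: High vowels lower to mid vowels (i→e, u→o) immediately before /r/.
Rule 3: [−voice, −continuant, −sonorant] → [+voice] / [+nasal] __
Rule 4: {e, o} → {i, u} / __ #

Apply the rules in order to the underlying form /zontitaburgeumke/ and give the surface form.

zondisavorgeumgi

Rule 1 (intervocalic spirantization): /t/ is a stop between vowels /i/ and /a/, so it spirantizes to the fricative [s]. /b/ is a stop between vowels /a/ and /u/, so it spirantizes to the fricative [v]. /zontitaburgeumke/ → zontisavurgeumke.
Rule 2 (pre-rhotic lowering): /u/ is a high vowel immediately before /r/, so it lowers to [o]. /zontisavurgeumke/ → zontisavorgeumke.
Rule 3 (post-nasal voicing): /t/ is a voiceless stop immediately after the nasal /n/, so it voices to [d]. /k/ is a voiceless stop immediately after the nasal /m/, so it voices to [g]. /zontisavorgeumke/ → zondisavorgeumge.
Rule 4 (final vowel raising): /e/ is a mid vowel in word-final position, so it raises to [i]. /zondisavorgeumge/ → zondisavorgeumgi.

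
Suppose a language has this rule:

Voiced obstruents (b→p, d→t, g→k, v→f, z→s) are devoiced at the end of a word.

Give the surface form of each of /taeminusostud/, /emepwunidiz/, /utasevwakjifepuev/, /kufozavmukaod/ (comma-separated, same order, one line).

/taeminusostud/: /d/ is a voiced obstruent in word-final position, so it devoices to [t]. → [taeminusostut].
/emepwunidiz/: /z/ is a voiced obstruent in word-final position, so it devoices to [s]. → [emepwunidis].
/utasevwakjifepuev/: /v/ is a voiced obstruent in word-final position, so it devoices to [f]. → [utasevwakjifepuef].
/kufozavmukaod/: /d/ is a voiced obstruent in word-final position, so it devoices to [t]. → [kufozavmukaot].

taeminusostut, emepwunidis, utasevwakjifepuef, kufozavmukaot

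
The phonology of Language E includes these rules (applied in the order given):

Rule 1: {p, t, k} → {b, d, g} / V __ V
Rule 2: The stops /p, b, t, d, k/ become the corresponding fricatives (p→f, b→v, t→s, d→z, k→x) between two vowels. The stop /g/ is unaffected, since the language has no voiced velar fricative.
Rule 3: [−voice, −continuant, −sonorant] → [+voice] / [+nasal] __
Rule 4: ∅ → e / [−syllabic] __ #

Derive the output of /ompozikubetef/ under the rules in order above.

omboziguvezefe

Rule 1 (intervocalic voicing): /k/ is a voiceless stop between vowels /i/ and /u/, so it voices to [g]. /t/ is a voiceless stop between vowels /e/ and /e/, so it voices to [d]. /ompozikubetef/ → ompozigubedef.
Rule 2 (intervocalic spirantization): /b/ is a stop between vowels /u/ and /e/, so it spirantizes to the fricative [v]. /d/ is a stop between vowels /e/ and /e/, so it spirantizes to the fricative [z]. /ompozigubedef/ → ompoziguvezef.
Rule 3 (post-nasal voicing): /p/ is a voiceless stop immediately after the nasal /m/, so it voices to [b]. /ompoziguvezef/ → omboziguvezef.
Rule 4 (final e-epenthesis): the form ends in the consonant /f/, so [e] is inserted word-finally. /omboziguvezef/ → omboziguvezefe.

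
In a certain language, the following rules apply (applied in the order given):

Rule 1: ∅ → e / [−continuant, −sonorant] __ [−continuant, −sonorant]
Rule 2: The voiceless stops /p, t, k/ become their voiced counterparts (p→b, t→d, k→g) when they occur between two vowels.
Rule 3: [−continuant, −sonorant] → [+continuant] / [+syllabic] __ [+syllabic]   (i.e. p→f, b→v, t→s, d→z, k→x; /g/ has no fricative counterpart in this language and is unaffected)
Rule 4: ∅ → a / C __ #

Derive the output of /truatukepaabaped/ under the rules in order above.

truazugevaavaveda

Rule 1 (stop-cluster e-epenthesis): no segment meets the environment; /truatukepaabaped/ is unchanged.
Rule 2 (intervocalic voicing): /t/ is a voiceless stop between vowels /a/ and /u/, so it voices to [d]. /k/ is a voiceless stop between vowels /u/ and /e/, so it voices to [g]. /p/ is a voiceless stop between vowels /e/ and /a/, so it voices to [b]. /p/ is a voiceless stop between vowels /a/ and /e/, so it voices to [b]. /truatukepaabaped/ → truadugebaababed.
Rule 3 (intervocalic spirantization): /d/ is a stop between vowels /a/ and /u/, so it spirantizes to the fricative [z]. /b/ is a stop between vowels /e/ and /a/, so it spirantizes to the fricative [v]. /b/ is a stop between vowels /a/ and /a/, so it spirantizes to the fricative [v]. /b/ is a stop between vowels /a/ and /e/, so it spirantizes to the fricative [v]. /truadugebaababed/ → truazugevaavaved.
Rule 4 (final a-epenthesis): the form ends in the consonant /d/, so [a] is inserted word-finally. /truazugevaavaved/ → truazugevaavaveda.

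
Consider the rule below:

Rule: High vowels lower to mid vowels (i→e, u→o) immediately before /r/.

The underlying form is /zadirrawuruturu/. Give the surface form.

/i/ is a high vowel immediately before /r/, so it lowers to [e].
/u/ is a high vowel immediately before /r/, so it lowers to [o].
/u/ is a high vowel immediately before /r/, so it lowers to [o].
The other instances of /u/ do not occur in the required environment and remain unchanged.
Surface form: [zaderraworutoru].

zaderraworutoru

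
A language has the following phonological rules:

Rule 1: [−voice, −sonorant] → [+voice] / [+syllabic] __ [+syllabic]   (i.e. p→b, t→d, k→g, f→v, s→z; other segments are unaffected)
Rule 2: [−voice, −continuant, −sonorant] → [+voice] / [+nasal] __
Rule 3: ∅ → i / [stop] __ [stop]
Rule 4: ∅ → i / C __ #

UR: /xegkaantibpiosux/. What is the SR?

Rule 1 (intervocalic voicing): /s/ is a voiceless obstruent between vowels /o/ and /u/, so it voices to [z]. /xegkaantibpiosux/ → xegkaantibpiozux.
Rule 2 (post-nasal voicing): /t/ is a voiceless stop immediately after the nasal /n/, so it voices to [d]. /xegkaantibpiozux/ → xegkaandibpiozux.
Rule 3 (stop-cluster i-epenthesis): /g/ and /k/ form a stop–stop cluster, so [i] is inserted between them. /b/ and /p/ form a stop–stop cluster, so [i] is inserted between them. /xegkaandibpiozux/ → xegikaandibipiozux.
Rule 4 (final i-epenthesis): the form ends in the consonant /x/, so [i] is inserted word-finally. /xegikaandibipiozux/ → xegikaandibipiozuxi.

xegikaandibipiozuxi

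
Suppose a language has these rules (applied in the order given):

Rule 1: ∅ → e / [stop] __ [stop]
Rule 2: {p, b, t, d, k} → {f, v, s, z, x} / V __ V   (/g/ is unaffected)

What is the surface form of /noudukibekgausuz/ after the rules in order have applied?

Rule 1 (stop-cluster e-epenthesis): /k/ and /g/ form a stop–stop cluster, so [e] is inserted between them. /noudukibekgausuz/ → noudukibekegausuz.
Rule 2 (intervocalic spirantization): /d/ is a stop between vowels /u/ and /u/, so it spirantizes to the fricative [z]. /k/ is a stop between vowels /u/ and /i/, so it spirantizes to the fricative [x]. /b/ is a stop between vowels /i/ and /e/, so it spirantizes to the fricative [v]. /k/ is a stop between vowels /e/ and /e/, so it spirantizes to the fricative [x]. /noudukibekegausuz/ → nouzuxivexegausuz.

nouzuxivexegausuz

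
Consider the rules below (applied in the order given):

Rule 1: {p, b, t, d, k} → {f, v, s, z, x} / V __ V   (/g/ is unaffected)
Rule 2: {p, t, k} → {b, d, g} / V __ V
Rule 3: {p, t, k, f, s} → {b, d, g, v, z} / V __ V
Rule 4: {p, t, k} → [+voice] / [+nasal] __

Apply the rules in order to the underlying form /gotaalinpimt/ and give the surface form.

gozaalinbimd

Rule 1 (intervocalic spirantization): /t/ is a stop between vowels /o/ and /a/, so it spirantizes to the fricative [s]. /gotaalinpimt/ → gosaalinpimt.
Rule 2 (intervocalic voicing): no segment meets the environment; /gosaalinpimt/ is unchanged.
Rule 3 (intervocalic voicing): /s/ is a voiceless obstruent between vowels /o/ and /a/, so it voices to [z]. /gosaalinpimt/ → gozaalinpimt.
Rule 4 (post-nasal voicing): /p/ is a voiceless stop immediately after the nasal /n/, so it voices to [b]. /t/ is a voiceless stop immediately after the nasal /m/, so it voices to [d]. /gozaalinpimt/ → gozaalinbimd.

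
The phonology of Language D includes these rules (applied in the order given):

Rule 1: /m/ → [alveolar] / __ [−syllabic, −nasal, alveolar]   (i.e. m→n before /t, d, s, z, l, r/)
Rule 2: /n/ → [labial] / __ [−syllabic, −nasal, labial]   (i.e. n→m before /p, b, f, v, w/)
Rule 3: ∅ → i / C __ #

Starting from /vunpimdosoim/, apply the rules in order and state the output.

vumpindosoimi

Rule 1 (nasal place assimilation): /m/ precedes the alveolar consonant /d/, so it assimilates in place to [n]. /vunpimdosoim/ → vunpindosoim.
Rule 2 (nasal place assimilation): /n/ precedes the labial consonant /p/, so it assimilates in place to [m]. /vunpindosoim/ → vumpindosoim.
Rule 3 (final i-epenthesis): the form ends in the consonant /m/, so [i] is inserted word-finally. /vumpindosoim/ → vumpindosoimi.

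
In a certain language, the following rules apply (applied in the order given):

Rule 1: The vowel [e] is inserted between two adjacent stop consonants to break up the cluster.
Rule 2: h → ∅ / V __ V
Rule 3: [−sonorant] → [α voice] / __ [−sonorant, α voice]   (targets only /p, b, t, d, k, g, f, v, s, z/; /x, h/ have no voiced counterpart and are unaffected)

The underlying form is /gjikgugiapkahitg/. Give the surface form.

Rule 1 (stop-cluster e-epenthesis): /k/ and /g/ form a stop–stop cluster, so [e] is inserted between them. /p/ and /k/ form a stop–stop cluster, so [e] is inserted between them. /t/ and /g/ form a stop–stop cluster, so [e] is inserted between them. /gjikgugiapkahitg/ → gjikegugiapekahiteg.
Rule 2 (intervocalic h-deletion): /h/ occurs between vowels /a/ and /i/, so it deletes. /gjikegugiapekahiteg/ → gjikegugiapekaiteg.
Rule 3 (regressive voicing assimilation): no segment meets the environment; /gjikegugiapekaiteg/ is unchanged.

gjikegugiapekaiteg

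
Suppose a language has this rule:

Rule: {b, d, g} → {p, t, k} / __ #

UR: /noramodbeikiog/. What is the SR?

/g/ is a voiced stop in word-final position, so it devoices to [k].
The other instances of /d/, /b/ do not occur in the required environment and remain unchanged.
Surface form: [noramodbeikiok].

noramodbeikiok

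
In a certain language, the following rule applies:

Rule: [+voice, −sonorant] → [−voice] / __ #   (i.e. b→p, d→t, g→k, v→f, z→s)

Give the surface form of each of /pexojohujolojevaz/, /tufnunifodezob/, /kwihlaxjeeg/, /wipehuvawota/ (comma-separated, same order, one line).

/pexojohujolojevaz/: /z/ is a voiced obstruent in word-final position, so it devoices to [s]. → [pexojohujolojevas].
/tufnunifodezob/: /b/ is a voiced obstruent in word-final position, so it devoices to [p]. → [tufnunifodezop].
/kwihlaxjeeg/: /g/ is a voiced obstruent in word-final position, so it devoices to [k]. → [kwihlaxjeek].
/wipehuvawota/: the rule's environment is not met; surfaces unchanged as [wipehuvawota].

pexojohujolojevas, tufnunifodezop, kwihlaxjeek, wipehuvawota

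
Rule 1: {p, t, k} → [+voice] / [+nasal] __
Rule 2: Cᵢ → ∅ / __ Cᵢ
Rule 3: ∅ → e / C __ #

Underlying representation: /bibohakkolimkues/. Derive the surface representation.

Rule 1 (post-nasal voicing): /k/ is a voiceless stop immediately after the nasal /m/, so it voices to [g]. /bibohakkolimkues/ → bibohakkolimgues.
Rule 2 (degemination): /kk/ is a geminate; the first /k/ deletes. /bibohakkolimgues/ → bibohakolimgues.
Rule 3 (final e-epenthesis): the form ends in the consonant /s/, so [e] is inserted word-finally. /bibohakolimgues/ → bibohakolimguese.

bibohakolimguese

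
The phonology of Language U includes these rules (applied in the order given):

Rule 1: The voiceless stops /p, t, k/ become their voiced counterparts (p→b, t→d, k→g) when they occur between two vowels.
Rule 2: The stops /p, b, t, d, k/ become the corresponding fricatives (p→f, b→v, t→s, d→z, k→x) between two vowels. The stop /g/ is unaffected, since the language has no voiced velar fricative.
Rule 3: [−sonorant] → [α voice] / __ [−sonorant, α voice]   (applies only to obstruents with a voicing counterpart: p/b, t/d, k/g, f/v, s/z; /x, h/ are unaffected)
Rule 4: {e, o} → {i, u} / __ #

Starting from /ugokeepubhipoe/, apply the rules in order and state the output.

Rule 1 (intervocalic voicing): /k/ is a voiceless stop between vowels /o/ and /e/, so it voices to [g]. /p/ is a voiceless stop between vowels /e/ and /u/, so it voices to [b]. /p/ is a voiceless stop between vowels /i/ and /o/, so it voices to [b]. /ugokeepubhipoe/ → ugogeebubhiboe.
Rule 2 (intervocalic spirantization): /b/ is a stop between vowels /e/ and /u/, so it spirantizes to the fricative [v]. /b/ is a stop between vowels /i/ and /o/, so it spirantizes to the fricative [v]. /ugogeebubhiboe/ → ugogeevubhivoe.
Rule 3 (regressive voicing assimilation): /b/ precedes the voiceless obstruent /h/, so it devoices to [p] by assimilation. /ugogeevubhivoe/ → ugogeevuphivoe.
Rule 4 (final vowel raising): /e/ is a mid vowel in word-final position, so it raises to [i]. /ugogeevuphivoe/ → ugogeevuphivoi.

ugogeevuphivoi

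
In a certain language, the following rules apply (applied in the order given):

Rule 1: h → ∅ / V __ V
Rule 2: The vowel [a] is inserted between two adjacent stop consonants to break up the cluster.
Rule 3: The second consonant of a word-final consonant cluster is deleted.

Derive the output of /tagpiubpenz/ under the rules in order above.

tagapiubapen

Rule 1 (intervocalic h-deletion): no segment meets the environment; /tagpiubpenz/ is unchanged.
Rule 2 (stop-cluster a-epenthesis): /g/ and /p/ form a stop–stop cluster, so [a] is inserted between them. /b/ and /p/ form a stop–stop cluster, so [a] is inserted between them. /tagpiubpenz/ → tagapiubapenz.
Rule 3 (final cluster simplification): /z/ is the second consonant of a word-final cluster /nz/, so it deletes. /tagapiubapenz/ → tagapiubapen.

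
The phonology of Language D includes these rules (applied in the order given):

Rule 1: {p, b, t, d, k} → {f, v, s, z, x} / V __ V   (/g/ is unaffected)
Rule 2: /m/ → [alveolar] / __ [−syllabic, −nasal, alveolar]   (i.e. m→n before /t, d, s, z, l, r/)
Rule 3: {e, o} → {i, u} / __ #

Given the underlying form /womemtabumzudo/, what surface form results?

Rule 1 (intervocalic spirantization): /b/ is a stop between vowels /a/ and /u/, so it spirantizes to the fricative [v]. /d/ is a stop between vowels /u/ and /o/, so it spirantizes to the fricative [z]. /womemtabumzudo/ → womemtavumzuzo.
Rule 2 (nasal place assimilation): /m/ precedes the alveolar consonant /t/, so it assimilates in place to [n]. /m/ precedes the alveolar consonant /z/, so it assimilates in place to [n]. /womemtavumzuzo/ → womentavunzuzo.
Rule 3 (final vowel raising): /o/ is a mid vowel in word-final position, so it raises to [u]. /womentavunzuzo/ → womentavunzuzu.

womentavunzuzu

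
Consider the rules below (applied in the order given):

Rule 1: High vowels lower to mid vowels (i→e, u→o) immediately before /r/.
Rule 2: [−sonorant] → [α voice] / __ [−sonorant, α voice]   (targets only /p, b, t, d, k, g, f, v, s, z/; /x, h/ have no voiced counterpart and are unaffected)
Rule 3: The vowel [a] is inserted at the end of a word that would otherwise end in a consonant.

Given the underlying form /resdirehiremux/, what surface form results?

Rule 1 (pre-rhotic lowering): /i/ is a high vowel immediately before /r/, so it lowers to [e]. /i/ is a high vowel immediately before /r/, so it lowers to [e]. /resdirehiremux/ → resdereheremux.
Rule 2 (regressive voicing assimilation): /s/ precedes the voiced obstruent /d/, so it voices to [z] by assimilation. /resdereheremux/ → rezdereheremux.
Rule 3 (final a-epenthesis): the form ends in the consonant /x/, so [a] is inserted word-finally. /rezdereheremux/ → rezdereheremuxa.

rezdereheremuxa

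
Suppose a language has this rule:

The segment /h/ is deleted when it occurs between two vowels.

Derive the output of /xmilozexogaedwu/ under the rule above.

No segment of /xmilozexogaedwu/ meets the structural description of the rule, so the form surfaces unchanged.

xmilozexogaedwu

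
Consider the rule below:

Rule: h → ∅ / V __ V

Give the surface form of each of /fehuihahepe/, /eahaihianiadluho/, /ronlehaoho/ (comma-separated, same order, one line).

/fehuihahepe/: /h/ occurs between vowels /e/ and /u/, so it deletes. /h/ occurs between vowels /i/ and /a/, so it deletes. /h/ occurs between vowels /a/ and /e/, so it deletes. → [feuiaepe].
/eahaihianiadluho/: /h/ occurs between vowels /a/ and /a/, so it deletes. /h/ occurs between vowels /i/ and /i/, so it deletes. /h/ occurs between vowels /u/ and /o/, so it deletes. → [eaaiianiadluo].
/ronlehaoho/: /h/ occurs between vowels /e/ and /a/, so it deletes. /h/ occurs between vowels /o/ and /o/, so it deletes. → [ronleaoo].

feuiaepe, eaaiianiadluo, ronleaoo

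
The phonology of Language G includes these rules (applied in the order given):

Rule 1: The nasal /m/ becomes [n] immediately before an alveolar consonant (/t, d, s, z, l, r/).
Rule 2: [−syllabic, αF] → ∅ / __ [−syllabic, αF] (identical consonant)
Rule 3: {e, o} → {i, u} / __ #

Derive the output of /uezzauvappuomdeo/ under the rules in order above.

uezauvapuondeu

Rule 1 (nasal place assimilation): /m/ precedes the alveolar consonant /d/, so it assimilates in place to [n]. /uezzauvappuomdeo/ → uezzauvappuondeo.
Rule 2 (degemination): /zz/ is a geminate; the first /z/ deletes. /pp/ is a geminate; the first /p/ deletes. /uezzauvappuondeo/ → uezauvapuondeo.
Rule 3 (final vowel raising): /o/ is a mid vowel in word-final position, so it raises to [u]. /uezauvapuondeo/ → uezauvapuondeu.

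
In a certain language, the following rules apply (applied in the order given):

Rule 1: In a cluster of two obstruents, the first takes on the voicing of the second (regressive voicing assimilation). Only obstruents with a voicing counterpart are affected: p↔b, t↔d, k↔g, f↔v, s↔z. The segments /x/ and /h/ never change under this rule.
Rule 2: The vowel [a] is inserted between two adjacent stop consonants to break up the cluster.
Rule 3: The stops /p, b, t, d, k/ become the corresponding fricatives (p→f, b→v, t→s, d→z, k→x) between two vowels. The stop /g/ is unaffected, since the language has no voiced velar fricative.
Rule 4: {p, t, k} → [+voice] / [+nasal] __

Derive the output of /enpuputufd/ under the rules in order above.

Rule 1 (regressive voicing assimilation): /f/ precedes the voiced obstruent /d/, so it voices to [v] by assimilation. /enpuputufd/ → enpuputuvd.
Rule 2 (stop-cluster a-epenthesis): no segment meets the environment; /enpuputuvd/ is unchanged.
Rule 3 (intervocalic spirantization): /p/ is a stop between vowels /u/ and /u/, so it spirantizes to the fricative [f]. /t/ is a stop between vowels /u/ and /u/, so it spirantizes to the fricative [s]. /enpuputuvd/ → enpufusuvd.
Rule 4 (post-nasal voicing): /p/ is a voiceless stop immediately after the nasal /n/, so it voices to [b]. /enpufusuvd/ → enbufusuvd.

enbufusuvd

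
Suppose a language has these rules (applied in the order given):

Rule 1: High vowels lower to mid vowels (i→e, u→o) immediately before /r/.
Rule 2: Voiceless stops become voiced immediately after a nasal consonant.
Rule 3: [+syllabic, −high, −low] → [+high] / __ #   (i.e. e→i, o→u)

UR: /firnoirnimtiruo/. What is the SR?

Rule 1 (pre-rhotic lowering): /i/ is a high vowel immediately before /r/, so it lowers to [e]. /i/ is a high vowel immediately before /r/, so it lowers to [e]. /i/ is a high vowel immediately before /r/, so it lowers to [e]. /firnoirnimtiruo/ → fernoernimteruo.
Rule 2 (post-nasal voicing): /t/ is a voiceless stop immediately after the nasal /m/, so it voices to [d]. /fernoernimteruo/ → fernoernimderuo.
Rule 3 (final vowel raising): /o/ is a mid vowel in word-final position, so it raises to [u]. /fernoernimderuo/ → fernoernimderuu.

fernoernimderuu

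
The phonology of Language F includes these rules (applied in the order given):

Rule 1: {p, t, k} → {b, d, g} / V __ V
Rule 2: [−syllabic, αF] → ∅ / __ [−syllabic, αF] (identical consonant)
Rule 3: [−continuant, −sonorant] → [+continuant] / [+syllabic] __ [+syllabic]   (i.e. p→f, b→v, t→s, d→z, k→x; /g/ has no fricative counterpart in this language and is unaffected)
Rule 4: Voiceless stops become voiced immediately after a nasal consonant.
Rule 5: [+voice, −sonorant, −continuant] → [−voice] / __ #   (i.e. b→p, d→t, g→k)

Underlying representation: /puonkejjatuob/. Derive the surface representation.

puongejazuop

Rule 1 (intervocalic voicing): /t/ is a voiceless stop between vowels /a/ and /u/, so it voices to [d]. /puonkejjatuob/ → puonkejjaduob.
Rule 2 (degemination): /jj/ is a geminate; the first /j/ deletes. /puonkejjaduob/ → puonkejaduob.
Rule 3 (intervocalic spirantization): /d/ is a stop between vowels /a/ and /u/, so it spirantizes to the fricative [z]. /puonkejaduob/ → puonkejazuob.
Rule 4 (post-nasal voicing): /k/ is a voiceless stop immediately after the nasal /n/, so it voices to [g]. /puonkejazuob/ → puongejazuob.
Rule 5 (final devoicing): /b/ is a voiced stop in word-final position, so it devoices to [p]. /puongejazuob/ → puongejazuop.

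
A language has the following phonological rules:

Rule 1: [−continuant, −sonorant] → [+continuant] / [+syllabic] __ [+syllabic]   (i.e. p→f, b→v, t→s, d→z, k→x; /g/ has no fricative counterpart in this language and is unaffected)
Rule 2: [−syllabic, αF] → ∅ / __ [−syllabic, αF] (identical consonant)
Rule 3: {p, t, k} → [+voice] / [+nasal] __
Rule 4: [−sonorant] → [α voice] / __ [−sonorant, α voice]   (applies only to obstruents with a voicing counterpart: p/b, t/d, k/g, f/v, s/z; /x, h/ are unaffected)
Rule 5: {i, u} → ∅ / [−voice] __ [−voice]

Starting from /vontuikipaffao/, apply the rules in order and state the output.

Rule 1 (intervocalic spirantization): /k/ is a stop between vowels /i/ and /i/, so it spirantizes to the fricative [x]. /p/ is a stop between vowels /i/ and /a/, so it spirantizes to the fricative [f]. /vontuikipaffao/ → vontuixifaffao.
Rule 2 (degemination): /ff/ is a geminate; the first /f/ deletes. /vontuixifaffao/ → vontuixifafao.
Rule 3 (post-nasal voicing): /t/ is a voiceless stop immediately after the nasal /n/, so it voices to [d]. /vontuixifafao/ → vonduixifafao.
Rule 4 (regressive voicing assimilation): no segment meets the environment; /vonduixifafao/ is unchanged.
Rule 5 (high vowel syncope): /i/ is a high vowel flanked by voiceless consonants /x/ and /f/, so it deletes. /vonduixifafao/ → vonduixfafao.

vonduixfafao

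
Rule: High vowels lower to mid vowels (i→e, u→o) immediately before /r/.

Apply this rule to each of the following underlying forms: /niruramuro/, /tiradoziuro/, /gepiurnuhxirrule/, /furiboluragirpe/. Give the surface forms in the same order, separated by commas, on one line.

neroramoro, teradozioro, gepiornuhxerrule, foriboloragerpe

/niruramuro/: /i/ is a high vowel immediately before /r/, so it lowers to [e]. /u/ is a high vowel immediately before /r/, so it lowers to [o]. /u/ is a high vowel immediately before /r/, so it lowers to [o]. → [neroramoro].
/tiradoziuro/: /i/ is a high vowel immediately before /r/, so it lowers to [e]. /u/ is a high vowel immediately before /r/, so it lowers to [o]. → [teradozioro].
/gepiurnuhxirrule/: /u/ is a high vowel immediately before /r/, so it lowers to [o]. /i/ is a high vowel immediately before /r/, so it lowers to [e]. → [gepiornuhxerrule].
/furiboluragirpe/: /u/ is a high vowel immediately before /r/, so it lowers to [o]. /u/ is a high vowel immediately before /r/, so it lowers to [o]. /i/ is a high vowel immediately before /r/, so it lowers to [e]. → [foriboloragerpe].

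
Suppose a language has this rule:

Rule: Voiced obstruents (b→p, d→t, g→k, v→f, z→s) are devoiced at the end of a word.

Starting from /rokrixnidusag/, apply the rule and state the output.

rokrixnidusak

Scanning /rokrixnidusag/: /d/ at position 9 is not in the conditioning environment; /g/ is a voiced obstruent in word-final position, so it devoices to [k].
Result: [rokrixnidusak].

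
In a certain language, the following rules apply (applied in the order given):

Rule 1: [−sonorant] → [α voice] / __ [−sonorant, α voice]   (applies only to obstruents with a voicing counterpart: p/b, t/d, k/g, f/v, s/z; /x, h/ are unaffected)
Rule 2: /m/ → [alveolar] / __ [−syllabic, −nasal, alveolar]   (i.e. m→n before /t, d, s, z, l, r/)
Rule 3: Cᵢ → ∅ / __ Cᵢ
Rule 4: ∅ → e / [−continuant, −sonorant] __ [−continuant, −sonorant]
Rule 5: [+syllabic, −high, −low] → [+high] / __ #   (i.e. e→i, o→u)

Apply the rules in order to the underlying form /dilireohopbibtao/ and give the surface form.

Rule 1 (regressive voicing assimilation): /p/ precedes the voiced obstruent /b/, so it voices to [b] by assimilation. /b/ precedes the voiceless obstruent /t/, so it devoices to [p] by assimilation. /dilireohopbibtao/ → dilireohobbiptao.
Rule 2 (nasal place assimilation): no segment meets the environment; /dilireohobbiptao/ is unchanged.
Rule 3 (degemination): /bb/ is a geminate; the first /b/ deletes. /dilireohobbiptao/ → dilireohobiptao.
Rule 4 (stop-cluster e-epenthesis): /p/ and /t/ form a stop–stop cluster, so [e] is inserted between them. /dilireohobiptao/ → dilireohobipetao.
Rule 5 (final vowel raising): /o/ is a mid vowel in word-final position, so it raises to [u]. /dilireohobipetao/ → dilireohobipetau.

dilireohobipetau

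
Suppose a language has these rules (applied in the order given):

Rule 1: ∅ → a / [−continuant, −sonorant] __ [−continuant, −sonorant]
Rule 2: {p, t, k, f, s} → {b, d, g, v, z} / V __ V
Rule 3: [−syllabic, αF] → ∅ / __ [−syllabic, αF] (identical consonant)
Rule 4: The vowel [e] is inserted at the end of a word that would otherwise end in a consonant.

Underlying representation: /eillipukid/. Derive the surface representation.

eilibugide

Rule 1 (stop-cluster a-epenthesis): no segment meets the environment; /eillipukid/ is unchanged.
Rule 2 (intervocalic voicing): /p/ is a voiceless obstruent between vowels /i/ and /u/, so it voices to [b]. /k/ is a voiceless obstruent between vowels /u/ and /i/, so it voices to [g]. /eillipukid/ → eillibugid.
Rule 3 (degemination): /ll/ is a geminate; the first /l/ deletes. /eillibugid/ → eilibugid.
Rule 4 (final e-epenthesis): the form ends in the consonant /d/, so [e] is inserted word-finally. /eilibugid/ → eilibugide.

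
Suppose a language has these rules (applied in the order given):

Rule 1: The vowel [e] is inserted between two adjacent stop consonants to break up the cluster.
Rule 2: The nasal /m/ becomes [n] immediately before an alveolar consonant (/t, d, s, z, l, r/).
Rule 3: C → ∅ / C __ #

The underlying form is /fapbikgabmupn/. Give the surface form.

Rule 1 (stop-cluster e-epenthesis): /p/ and /b/ form a stop–stop cluster, so [e] is inserted between them. /k/ and /g/ form a stop–stop cluster, so [e] is inserted between them. /fapbikgabmupn/ → fapebikegabmupn.
Rule 2 (nasal place assimilation): no segment meets the environment; /fapebikegabmupn/ is unchanged.
Rule 3 (final cluster simplification): /n/ is the second consonant of a word-final cluster /pn/, so it deletes. /fapebikegabmupn/ → fapebikegabmup.

fapebikegabmup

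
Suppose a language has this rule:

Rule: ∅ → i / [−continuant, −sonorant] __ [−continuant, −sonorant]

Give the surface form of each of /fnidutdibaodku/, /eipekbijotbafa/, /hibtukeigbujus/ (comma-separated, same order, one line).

/fnidutdibaodku/: /t/ and /d/ form a stop–stop cluster, so [i] is inserted between them. /d/ and /k/ form a stop–stop cluster, so [i] is inserted between them. → [fnidutidibaodiku].
/eipekbijotbafa/: /k/ and /b/ form a stop–stop cluster, so [i] is inserted between them. /t/ and /b/ form a stop–stop cluster, so [i] is inserted between them. → [eipekibijotibafa].
/hibtukeigbujus/: /b/ and /t/ form a stop–stop cluster, so [i] is inserted between them. /g/ and /b/ form a stop–stop cluster, so [i] is inserted between them. → [hibitukeigibujus].

fnidutidibaodiku, eipekibijotibafa, hibitukeigibujus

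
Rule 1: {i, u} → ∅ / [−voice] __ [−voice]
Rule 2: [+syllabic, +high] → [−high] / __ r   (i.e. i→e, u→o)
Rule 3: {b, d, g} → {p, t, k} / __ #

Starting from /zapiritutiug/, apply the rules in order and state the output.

zaperittiuk

Rule 1 (high vowel syncope): /u/ is a high vowel flanked by voiceless consonants /t/ and /t/, so it deletes. /zapiritutiug/ → zapirittiug.
Rule 2 (pre-rhotic lowering): /i/ is a high vowel immediately before /r/, so it lowers to [e]. /zapirittiug/ → zaperittiug.
Rule 3 (final devoicing): /g/ is a voiced stop in word-final position, so it devoices to [k]. /zaperittiug/ → zaperittiuk.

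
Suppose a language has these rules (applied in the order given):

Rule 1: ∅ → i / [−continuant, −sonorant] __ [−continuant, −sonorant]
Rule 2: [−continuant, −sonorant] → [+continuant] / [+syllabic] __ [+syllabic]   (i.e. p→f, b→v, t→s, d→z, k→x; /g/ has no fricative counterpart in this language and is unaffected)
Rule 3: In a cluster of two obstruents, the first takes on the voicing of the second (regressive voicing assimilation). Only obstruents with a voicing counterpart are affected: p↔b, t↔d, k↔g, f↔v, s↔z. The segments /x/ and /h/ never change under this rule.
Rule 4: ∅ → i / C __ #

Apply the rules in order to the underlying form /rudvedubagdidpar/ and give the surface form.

Rule 1 (stop-cluster i-epenthesis): /g/ and /d/ form a stop–stop cluster, so [i] is inserted between them. /d/ and /p/ form a stop–stop cluster, so [i] is inserted between them. /rudvedubagdidpar/ → rudvedubagididipar.
Rule 2 (intervocalic spirantization): /d/ is a stop between vowels /e/ and /u/, so it spirantizes to the fricative [z]. /b/ is a stop between vowels /u/ and /a/, so it spirantizes to the fricative [v]. /d/ is a stop between vowels /i/ and /i/, so it spirantizes to the fricative [z]. /d/ is a stop between vowels /i/ and /i/, so it spirantizes to the fricative [z]. /p/ is a stop between vowels /i/ and /a/, so it spirantizes to the fricative [f]. /rudvedubagididipar/ → rudvezuvagizizifar.
Rule 3 (regressive voicing assimilation): no segment meets the environment; /rudvezuvagizizifar/ is unchanged.
Rule 4 (final i-epenthesis): the form ends in the consonant /r/, so [i] is inserted word-finally. /rudvezuvagizizifar/ → rudvezuvagizizifari.

rudvezuvagizizifari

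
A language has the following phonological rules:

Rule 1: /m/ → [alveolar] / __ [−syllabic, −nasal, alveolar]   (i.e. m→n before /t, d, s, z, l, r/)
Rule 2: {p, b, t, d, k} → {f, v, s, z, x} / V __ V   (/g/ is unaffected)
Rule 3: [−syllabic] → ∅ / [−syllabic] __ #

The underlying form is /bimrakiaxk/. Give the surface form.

binraxiax

Rule 1 (nasal place assimilation): /m/ precedes the alveolar consonant /r/, so it assimilates in place to [n]. /bimrakiaxk/ → binrakiaxk.
Rule 2 (intervocalic spirantization): /k/ is a stop between vowels /a/ and /i/, so it spirantizes to the fricative [x]. /binrakiaxk/ → binraxiaxk.
Rule 3 (final cluster simplification): /k/ is the second consonant of a word-final cluster /xk/, so it deletes. /binraxiaxk/ → binraxiax.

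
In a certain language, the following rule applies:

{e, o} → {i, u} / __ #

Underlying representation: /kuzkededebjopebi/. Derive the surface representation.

kuzkededebjopebi

No segment of /kuzkededebjopebi/ meets the structural description of the rule, so the form surfaces unchanged.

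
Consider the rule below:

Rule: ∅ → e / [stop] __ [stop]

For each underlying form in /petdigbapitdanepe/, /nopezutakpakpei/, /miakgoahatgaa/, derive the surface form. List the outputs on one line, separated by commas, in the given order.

/petdigbapitdanepe/: /t/ and /d/ form a stop–stop cluster, so [e] is inserted between them. /g/ and /b/ form a stop–stop cluster, so [e] is inserted between them. /t/ and /d/ form a stop–stop cluster, so [e] is inserted between them. → [petedigebapitedanepe].
/nopezutakpakpei/: /k/ and /p/ form a stop–stop cluster, so [e] is inserted between them. /k/ and /p/ form a stop–stop cluster, so [e] is inserted between them. → [nopezutakepakepei].
/miakgoahatgaa/: /k/ and /g/ form a stop–stop cluster, so [e] is inserted between them. /t/ and /g/ form a stop–stop cluster, so [e] is inserted between them. → [miakegoahategaa].

petedigebapitedanepe, nopezutakepakepei, miakegoahategaa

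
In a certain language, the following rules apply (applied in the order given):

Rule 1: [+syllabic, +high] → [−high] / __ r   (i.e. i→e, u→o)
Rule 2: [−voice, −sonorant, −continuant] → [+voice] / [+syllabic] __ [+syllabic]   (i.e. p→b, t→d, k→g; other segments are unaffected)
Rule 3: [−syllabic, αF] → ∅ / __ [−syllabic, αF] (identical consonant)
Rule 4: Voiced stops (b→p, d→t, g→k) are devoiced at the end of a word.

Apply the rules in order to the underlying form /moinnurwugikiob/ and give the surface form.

moinorwugigiop

Rule 1 (pre-rhotic lowering): /u/ is a high vowel immediately before /r/, so it lowers to [o]. /moinnurwugikiob/ → moinnorwugikiob.
Rule 2 (intervocalic voicing): /k/ is a voiceless stop between vowels /i/ and /i/, so it voices to [g]. /moinnorwugikiob/ → moinnorwugigiob.
Rule 3 (degemination): /nn/ is a geminate; the first /n/ deletes. /moinnorwugigiob/ → moinorwugigiob.
Rule 4 (final devoicing): /b/ is a voiced stop in word-final position, so it devoices to [p]. /moinorwugigiob/ → moinorwugigiop.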